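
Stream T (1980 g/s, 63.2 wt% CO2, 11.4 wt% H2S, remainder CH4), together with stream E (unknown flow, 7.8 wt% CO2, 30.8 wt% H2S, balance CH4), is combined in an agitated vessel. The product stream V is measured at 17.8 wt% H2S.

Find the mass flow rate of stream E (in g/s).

974.8 g/s

Let E be the unknown flow. Total out = 1980 + E.
H2S balance: 225.72 + 0.308·E = 0.178·(1980 + E)
(0.308 − 0.178)·E = 0.178×1980 − 225.72 = 126.72
E = 126.72 / 0.130 = 974.77 g/s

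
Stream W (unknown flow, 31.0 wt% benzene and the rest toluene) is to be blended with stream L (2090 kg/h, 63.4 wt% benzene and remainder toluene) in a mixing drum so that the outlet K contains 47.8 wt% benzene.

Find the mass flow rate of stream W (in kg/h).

Let W be the unknown flow. Total out = 2090 + W.
benzene balance: 1325.1 + 0.310·W = 0.478·(2090 + W)
(0.310 − 0.478)·W = 0.478×2090 − 1325.1 = -326.04
W = -326.04 / -0.168 = 1940.7 kg/h

1941 kg/h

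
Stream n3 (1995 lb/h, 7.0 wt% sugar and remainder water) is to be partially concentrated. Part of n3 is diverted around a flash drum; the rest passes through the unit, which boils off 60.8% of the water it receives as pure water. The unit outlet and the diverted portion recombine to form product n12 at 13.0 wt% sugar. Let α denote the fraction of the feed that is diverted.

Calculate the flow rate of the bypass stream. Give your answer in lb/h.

366.6 lb/h

All 1995×0.070 = 139.65 lb/h of sugar reaches n12, so n12 = 139.65/0.130 = 1074.2 lb/h and vapour = 920.77 lb/h.
The evaporator receives (1−α)·1995 of feed at 0.930 water and removes 0.608 of that water:
0.608×0.930×(1−α)×1995 = 920.77
(1−α) = 920.77/1128.1 = 0.8162;  α = 0.1838.
Bypass flow = 0.1838×1995 = 366.59 lb/h.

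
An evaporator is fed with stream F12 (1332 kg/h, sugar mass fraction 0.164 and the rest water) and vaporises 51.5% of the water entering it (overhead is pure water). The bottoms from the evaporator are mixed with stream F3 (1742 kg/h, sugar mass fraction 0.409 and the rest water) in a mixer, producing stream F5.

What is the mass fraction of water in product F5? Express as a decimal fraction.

Vapour removed = 0.515×0.836×1332 = 573.48 kg/h; concentrate = 758.52 kg/h.
water reaching the mixer = 540.07 (from concentrate) + 1742×0.591 = 1569.6 kg/h.
Product flow = 758.52 + 1742 = 2500.5 kg/h; water fraction = 0.628.

0.628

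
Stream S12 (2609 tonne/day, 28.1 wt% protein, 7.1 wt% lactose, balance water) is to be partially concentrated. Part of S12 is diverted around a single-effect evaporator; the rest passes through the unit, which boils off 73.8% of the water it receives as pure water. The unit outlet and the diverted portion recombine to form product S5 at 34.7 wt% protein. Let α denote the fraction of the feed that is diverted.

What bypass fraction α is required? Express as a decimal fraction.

0.602

All 2609×0.281 = 733.13 tonne/day of protein reaches S5, so S5 = 733.13/0.347 = 2112.8 tonne/day and vapour = 496.24 tonne/day.
The evaporator receives (1−α)·2609 of feed at 0.648 water and removes 0.738 of that water:
0.738×0.648×(1−α)×2609 = 496.24
(1−α) = 496.24/1247.7 = 0.3977;  α = 0.6023.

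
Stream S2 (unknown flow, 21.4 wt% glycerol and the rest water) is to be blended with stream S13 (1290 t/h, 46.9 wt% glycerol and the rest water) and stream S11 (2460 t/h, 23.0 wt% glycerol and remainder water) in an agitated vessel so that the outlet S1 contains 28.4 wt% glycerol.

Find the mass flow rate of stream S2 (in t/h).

Let S2 be the unknown flow. Total out = 3750 + S2.
glycerol balance: 1170.8 + 0.214·S2 = 0.284·(3750 + S2)
(0.214 − 0.284)·S2 = 0.284×3750 − 1170.8 = -105.81
S2 = -105.81 / -0.070 = 1511.6 t/h

1512 t/h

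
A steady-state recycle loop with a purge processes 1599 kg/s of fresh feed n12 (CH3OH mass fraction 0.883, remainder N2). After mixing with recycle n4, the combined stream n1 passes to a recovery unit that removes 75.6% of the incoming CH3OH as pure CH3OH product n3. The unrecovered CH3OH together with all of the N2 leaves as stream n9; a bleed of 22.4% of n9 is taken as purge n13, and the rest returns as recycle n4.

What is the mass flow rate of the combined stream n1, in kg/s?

N2 enters only via n12 and leaves only via the purge: 1599×0.117 = 0.224×(N2 in n9), and the recovery unit passes all N2, so N2 in n1 = N2 in n9 = 835.19 kg/s.
CH3OH in n1: m_A = 1599×0.883 + (1−0.224)·(1−0.756)·m_A, so m_A = 1411.9/0.8107 = 1741.7 kg/s.
n1 = 1741.7 + 835.19 = 2576.9 kg/s.

2577 kg/s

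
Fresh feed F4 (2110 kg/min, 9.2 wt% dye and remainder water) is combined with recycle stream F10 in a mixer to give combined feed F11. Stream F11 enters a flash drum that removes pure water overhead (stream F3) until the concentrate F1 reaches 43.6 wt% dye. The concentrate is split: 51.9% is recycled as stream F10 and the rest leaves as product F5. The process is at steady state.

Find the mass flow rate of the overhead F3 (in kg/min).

Overall dye balance (none leaves overhead): dye in fresh feed = dye in product, i.e. 2110×0.092 = (1−0.519)·F1·0.436.
F1 = 194.12/(0.436×0.481) = 925.63 kg/min.
Recycle F10 = 0.519×925.63 = 480.4 kg/min.
Combined feed F11 = 2110 + 480.4 = 2590.4 kg/min.
Overhead F3 = F11 − F1 = 2590.4 − 925.63 = 1664.8 kg/min.

1665 kg/min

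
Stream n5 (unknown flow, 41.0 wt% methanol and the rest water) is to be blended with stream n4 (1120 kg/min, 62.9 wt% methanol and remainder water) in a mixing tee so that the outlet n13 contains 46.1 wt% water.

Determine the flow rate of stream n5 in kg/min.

Let n5 be the unknown flow. Total out = 1120 + n5.
water balance: 415.52 + 0.590·n5 = 0.461·(1120 + n5)
(0.590 − 0.461)·n5 = 0.461×1120 − 415.52 = 100.8
n5 = 100.8 / 0.129 = 781.4 kg/min

781.4 kg/min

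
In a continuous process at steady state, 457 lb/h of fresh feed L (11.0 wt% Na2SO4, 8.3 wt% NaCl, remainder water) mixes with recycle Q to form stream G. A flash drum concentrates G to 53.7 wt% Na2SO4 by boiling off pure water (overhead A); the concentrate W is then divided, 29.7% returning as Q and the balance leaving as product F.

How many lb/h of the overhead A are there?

363.4 lb/h

Overall Na2SO4 balance (none leaves overhead): Na2SO4 in fresh feed = Na2SO4 in product, i.e. 457×0.110 = (1−0.297)·W·0.537.
W = 50.27/(0.537×0.703) = 133.16 lb/h.
Recycle Q = 0.297×133.16 = 39.549 lb/h.
Combined feed G = 457 + 39.549 = 496.55 lb/h.
Overhead A = G − W = 496.55 − 133.16 = 363.39 lb/h.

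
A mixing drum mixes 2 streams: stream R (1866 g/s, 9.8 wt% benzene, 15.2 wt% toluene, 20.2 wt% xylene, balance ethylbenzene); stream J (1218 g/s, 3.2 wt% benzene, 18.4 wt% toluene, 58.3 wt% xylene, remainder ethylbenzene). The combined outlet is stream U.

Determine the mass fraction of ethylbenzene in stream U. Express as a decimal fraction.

Total flow out = 1866 + 1218 = 3084 g/s.
ethylbenzene in = 1866×0.548 + 1218×0.201 = 1267.4 g/s.
ethylbenzene mass fraction in U = 1267.4/3084 = 0.4110.

0.4110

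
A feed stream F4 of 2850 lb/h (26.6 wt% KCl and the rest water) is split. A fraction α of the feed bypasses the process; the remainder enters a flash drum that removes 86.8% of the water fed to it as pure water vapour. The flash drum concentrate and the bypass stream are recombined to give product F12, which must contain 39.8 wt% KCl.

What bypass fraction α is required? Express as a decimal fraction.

0.479

All 2850×0.266 = 758.1 lb/h of KCl reaches F12, so F12 = 758.1/0.398 = 1904.8 lb/h and vapour = 945.23 lb/h.
The evaporator receives (1−α)·2850 of feed at 0.734 water and removes 0.868 of that water:
0.868×0.734×(1−α)×2850 = 945.23
(1−α) = 945.23/1815.8 = 0.5206;  α = 0.4794.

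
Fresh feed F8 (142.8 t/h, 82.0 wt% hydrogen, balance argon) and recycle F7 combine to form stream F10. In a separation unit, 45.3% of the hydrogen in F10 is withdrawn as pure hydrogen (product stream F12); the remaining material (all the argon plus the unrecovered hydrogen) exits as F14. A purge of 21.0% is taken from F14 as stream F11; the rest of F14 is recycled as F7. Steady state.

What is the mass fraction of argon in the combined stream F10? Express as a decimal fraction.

0.372

argon enters only via F8 and leaves only via the purge: 142.8×0.180 = 0.210×(argon in F14), and the separation unit passes all argon, so argon in F10 = argon in F14 = 122.4 t/h.
hydrogen in F10: m_A = 142.8×0.820 + (1−0.210)·(1−0.453)·m_A, so m_A = 117.1/0.5679 = 206.2 t/h.
F10 = 206.2 + 122.4 = 328.6 t/h.
argon fraction in F10 = 122.4/328.6 = 0.372.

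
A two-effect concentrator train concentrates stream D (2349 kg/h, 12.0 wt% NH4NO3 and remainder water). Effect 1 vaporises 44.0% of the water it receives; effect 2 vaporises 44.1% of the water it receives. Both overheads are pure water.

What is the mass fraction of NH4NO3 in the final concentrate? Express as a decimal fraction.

water in feed = 2349×0.880 = 2067.1 kg/h.
After stage 1: water left = (1−0.440)×2067.1 = 1157.6; stream total = 1439.5 kg/h.
After stage 2: water left = (1−0.441)×1157.6 = 647.09; final concentrate = 928.97 kg/h.
NH4NO3 fraction = 281.88/928.97 = 0.303.

0.303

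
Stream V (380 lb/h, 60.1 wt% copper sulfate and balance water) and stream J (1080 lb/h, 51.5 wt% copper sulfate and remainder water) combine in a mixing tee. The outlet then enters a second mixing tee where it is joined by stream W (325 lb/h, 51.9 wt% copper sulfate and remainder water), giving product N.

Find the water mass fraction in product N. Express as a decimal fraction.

0.4660

Overall, product flow = 1785 lb/h.
water in = 380×0.399 + 1080×0.485 + 325×0.481 = 831.74 lb/h.
water fraction in N = 0.4660.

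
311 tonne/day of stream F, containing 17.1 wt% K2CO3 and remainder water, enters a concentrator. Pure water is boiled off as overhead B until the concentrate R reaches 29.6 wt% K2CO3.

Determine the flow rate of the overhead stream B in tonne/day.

131.3 tonne/day

K2CO3 is conserved: 311×0.171 = 53.181 tonne/day all reports to the concentrate.
Concentrate = 53.181/(target fraction) = 179.67 tonne/day.
Overhead = 311 − 179.67 = 131.33 tonne/day.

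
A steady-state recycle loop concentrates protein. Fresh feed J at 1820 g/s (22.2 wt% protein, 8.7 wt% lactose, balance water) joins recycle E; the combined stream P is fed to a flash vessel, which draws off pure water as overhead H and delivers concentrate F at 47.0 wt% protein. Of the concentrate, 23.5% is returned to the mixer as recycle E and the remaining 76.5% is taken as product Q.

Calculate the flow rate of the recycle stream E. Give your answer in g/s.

Overall protein balance (none leaves overhead): protein in fresh feed = protein in product, i.e. 1820×0.222 = (1−0.235)·F·0.470.
F = 404.04/(0.470×0.765) = 1123.7 g/s.
Recycle E = 0.235×1123.7 = 264.08 g/s.

264.1 g/s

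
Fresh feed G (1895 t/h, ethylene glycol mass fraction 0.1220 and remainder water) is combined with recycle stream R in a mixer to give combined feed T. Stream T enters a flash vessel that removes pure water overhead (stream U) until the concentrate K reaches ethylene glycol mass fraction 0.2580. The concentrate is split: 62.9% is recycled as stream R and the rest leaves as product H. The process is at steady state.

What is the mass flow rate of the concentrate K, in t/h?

Overall ethylene glycol balance (none leaves overhead): ethylene glycol in fresh feed = ethylene glycol in product, i.e. 1895×0.122 = (1−0.629)·K·0.258.
K = 231.19/(0.258×0.371) = 2415.3 t/h.

2415 t/h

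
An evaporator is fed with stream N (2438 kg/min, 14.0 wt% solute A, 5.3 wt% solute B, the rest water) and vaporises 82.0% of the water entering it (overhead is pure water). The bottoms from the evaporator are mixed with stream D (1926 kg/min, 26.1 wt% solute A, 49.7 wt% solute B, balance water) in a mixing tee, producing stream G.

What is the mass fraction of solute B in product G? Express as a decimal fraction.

Vapour removed = 0.820×0.807×2438 = 1613.3 kg/min; concentrate = 824.68 kg/min.
solute B reaching the mixer = 129.21 (from concentrate) + 1926×0.497 = 1086.4 kg/min.
Product flow = 824.68 + 1926 = 2750.7 kg/min; solute B fraction = 0.395.

0.395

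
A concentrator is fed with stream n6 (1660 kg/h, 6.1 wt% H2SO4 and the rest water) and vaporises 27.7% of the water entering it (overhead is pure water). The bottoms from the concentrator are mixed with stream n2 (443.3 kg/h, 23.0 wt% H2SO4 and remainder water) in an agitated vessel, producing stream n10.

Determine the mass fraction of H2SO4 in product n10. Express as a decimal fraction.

Vapour removed = 0.277×0.939×1660 = 431.77 kg/h; concentrate = 1228.2 kg/h.
H2SO4 reaching the mixer = 101.26 (from concentrate) + 443.3×0.230 = 203.22 kg/h.
Product flow = 1228.2 + 443.3 = 1671.5 kg/h; H2SO4 fraction = 0.122.

0.122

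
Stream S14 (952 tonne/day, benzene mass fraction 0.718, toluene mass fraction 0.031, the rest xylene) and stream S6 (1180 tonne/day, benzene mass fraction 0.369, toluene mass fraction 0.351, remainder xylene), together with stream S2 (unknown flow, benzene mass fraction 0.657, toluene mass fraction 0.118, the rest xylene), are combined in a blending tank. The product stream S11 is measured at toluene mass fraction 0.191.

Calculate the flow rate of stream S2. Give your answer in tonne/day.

Let S2 be the unknown flow. Total out = 2132 + S2.
toluene balance: 443.69 + 0.118·S2 = 0.191·(2132 + S2)
(0.118 − 0.191)·S2 = 0.191×2132 − 443.69 = -36.48
S2 = -36.48 / -0.073 = 499.73 tonne/day

499.7 tonne/day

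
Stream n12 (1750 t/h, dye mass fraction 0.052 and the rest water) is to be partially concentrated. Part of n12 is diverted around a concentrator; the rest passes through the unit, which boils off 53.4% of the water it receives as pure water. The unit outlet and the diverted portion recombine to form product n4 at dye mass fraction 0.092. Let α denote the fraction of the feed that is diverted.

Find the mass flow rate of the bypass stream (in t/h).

All 1750×0.052 = 91 t/h of dye reaches n4, so n4 = 91/0.092 = 989.13 t/h and vapour = 760.87 t/h.
The evaporator receives (1−α)·1750 of feed at 0.948 water and removes 0.534 of that water:
0.534×0.948×(1−α)×1750 = 760.87
(1−α) = 760.87/885.91 = 0.8589;  α = 0.1411.
Bypass flow = 0.1411×1750 = 246.99 t/h.

247 t/h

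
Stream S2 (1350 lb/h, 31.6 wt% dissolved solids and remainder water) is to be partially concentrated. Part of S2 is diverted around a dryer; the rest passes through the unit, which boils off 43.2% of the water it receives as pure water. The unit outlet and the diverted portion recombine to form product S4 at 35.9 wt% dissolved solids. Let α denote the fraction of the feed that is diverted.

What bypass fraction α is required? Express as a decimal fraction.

0.595

All 1350×0.316 = 426.6 lb/h of dissolved solids reaches S4, so S4 = 426.6/0.359 = 1188.3 lb/h and vapour = 161.7 lb/h.
The evaporator receives (1−α)·1350 of feed at 0.684 water and removes 0.432 of that water:
0.432×0.684×(1−α)×1350 = 161.7
(1−α) = 161.7/398.91 = 0.4054;  α = 0.5946.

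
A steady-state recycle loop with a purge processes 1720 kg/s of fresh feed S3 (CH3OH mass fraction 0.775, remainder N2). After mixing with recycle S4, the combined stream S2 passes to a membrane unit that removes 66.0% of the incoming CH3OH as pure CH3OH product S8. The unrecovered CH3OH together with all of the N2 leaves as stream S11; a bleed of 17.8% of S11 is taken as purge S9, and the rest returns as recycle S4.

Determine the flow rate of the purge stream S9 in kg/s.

499 kg/s

N2 enters only via S3 and leaves only via the purge: 1720×0.225 = 0.178×(N2 in S11), and the membrane unit passes all N2, so N2 in S2 = N2 in S11 = 2174.2 kg/s.
CH3OH in S2: m_A = 1720×0.775 + (1−0.178)·(1−0.660)·m_A, so m_A = 1333/0.7205 = 1850.1 kg/s.
S11 = (1−0.660)×1850.1 + 2174.2 = 2803.2 kg/s.
Purge S9 = 0.178×2803.2 = 498.97 kg/s.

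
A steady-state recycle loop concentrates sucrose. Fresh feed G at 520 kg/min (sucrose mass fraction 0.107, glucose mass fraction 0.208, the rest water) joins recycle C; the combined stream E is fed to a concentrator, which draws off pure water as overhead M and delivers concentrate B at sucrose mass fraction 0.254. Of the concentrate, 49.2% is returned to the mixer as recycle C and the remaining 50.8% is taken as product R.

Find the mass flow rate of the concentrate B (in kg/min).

431.2 kg/min

Overall sucrose balance (none leaves overhead): sucrose in fresh feed = sucrose in product, i.e. 520×0.107 = (1−0.492)·B·0.254.
B = 55.64/(0.254×0.508) = 431.21 kg/min.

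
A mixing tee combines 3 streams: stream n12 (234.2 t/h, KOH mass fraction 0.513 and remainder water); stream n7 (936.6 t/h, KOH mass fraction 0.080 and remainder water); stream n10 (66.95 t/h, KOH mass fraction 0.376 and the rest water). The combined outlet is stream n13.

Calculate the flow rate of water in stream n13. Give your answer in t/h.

water out = water in = 234.2×0.487 + 936.6×0.920 + 66.95×0.624 = 1017.5 t/h.

1018 t/h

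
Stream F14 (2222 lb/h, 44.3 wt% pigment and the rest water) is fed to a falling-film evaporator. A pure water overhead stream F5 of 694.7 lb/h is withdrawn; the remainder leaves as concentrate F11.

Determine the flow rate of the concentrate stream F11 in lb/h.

1527 lb/h

Concentrate = 2222 − 694.7 = 1527.3 lb/h.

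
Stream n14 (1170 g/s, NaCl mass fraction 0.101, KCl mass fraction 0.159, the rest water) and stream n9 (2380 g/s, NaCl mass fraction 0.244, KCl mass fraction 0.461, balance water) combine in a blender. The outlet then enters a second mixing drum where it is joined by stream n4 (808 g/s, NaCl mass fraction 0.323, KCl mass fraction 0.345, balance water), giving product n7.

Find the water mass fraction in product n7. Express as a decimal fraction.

Overall, product flow = 4358 g/s.
water in = 1170×0.740 + 2380×0.295 + 808×0.332 = 1836.2 g/s.
water fraction in n7 = 0.421.

0.421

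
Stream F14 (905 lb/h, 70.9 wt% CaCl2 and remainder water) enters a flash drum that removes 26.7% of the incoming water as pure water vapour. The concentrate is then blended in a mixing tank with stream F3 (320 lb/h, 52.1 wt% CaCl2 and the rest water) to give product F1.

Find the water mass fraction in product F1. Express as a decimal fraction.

0.2999

Vapour removed = 0.267×0.291×905 = 70.316 lb/h; concentrate = 834.68 lb/h.
water reaching the mixer = 193.04 (from concentrate) + 320×0.479 = 346.32 lb/h.
Product flow = 834.68 + 320 = 1154.7 lb/h; water fraction = 0.2999.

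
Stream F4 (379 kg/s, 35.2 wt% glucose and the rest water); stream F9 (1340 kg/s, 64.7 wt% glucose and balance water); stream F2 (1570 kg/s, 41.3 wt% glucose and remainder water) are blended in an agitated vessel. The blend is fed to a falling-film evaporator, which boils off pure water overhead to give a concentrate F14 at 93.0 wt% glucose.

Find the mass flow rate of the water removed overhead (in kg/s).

1516 kg/s

glucose entering = 379×0.352 + 1340×0.647 + 1570×0.413 = 1648.8 kg/s.
All glucose reports to F14, so F14 = 1648.8/0.930 = 1772.9 kg/s.
Total feed = 3289 kg/s; overhead = 3289 − 1772.9 = 1516.1 kg/s.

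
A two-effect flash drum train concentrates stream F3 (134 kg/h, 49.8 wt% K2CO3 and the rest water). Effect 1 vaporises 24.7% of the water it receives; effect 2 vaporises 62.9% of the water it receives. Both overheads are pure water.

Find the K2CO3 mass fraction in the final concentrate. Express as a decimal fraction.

0.7803

water in feed = 134×0.502 = 67.268 kg/h.
After stage 1: water left = (1−0.247)×67.268 = 50.653; stream total = 117.38 kg/h.
After stage 2: water left = (1−0.629)×50.653 = 18.792; final concentrate = 85.524 kg/h.
K2CO3 fraction = 66.732/85.524 = 0.7803.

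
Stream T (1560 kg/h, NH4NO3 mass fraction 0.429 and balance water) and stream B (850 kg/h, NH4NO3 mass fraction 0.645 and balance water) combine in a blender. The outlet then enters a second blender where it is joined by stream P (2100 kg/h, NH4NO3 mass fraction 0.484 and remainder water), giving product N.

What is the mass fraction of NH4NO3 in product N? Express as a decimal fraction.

Overall, product flow = 4510 kg/h.
NH4NO3 in = 1560×0.429 + 850×0.645 + 2100×0.484 = 2233.9 kg/h.
NH4NO3 fraction in N = 0.495.

0.495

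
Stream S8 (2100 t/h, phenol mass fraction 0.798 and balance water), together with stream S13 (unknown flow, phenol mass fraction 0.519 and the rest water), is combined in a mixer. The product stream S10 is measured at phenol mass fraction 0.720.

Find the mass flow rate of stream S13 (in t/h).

814.9 t/h

Let S13 be the unknown flow. Total out = 2100 + S13.
phenol balance: 1675.8 + 0.519·S13 = 0.720·(2100 + S13)
(0.519 − 0.720)·S13 = 0.720×2100 − 1675.8 = -163.8
S13 = -163.8 / -0.201 = 814.93 t/h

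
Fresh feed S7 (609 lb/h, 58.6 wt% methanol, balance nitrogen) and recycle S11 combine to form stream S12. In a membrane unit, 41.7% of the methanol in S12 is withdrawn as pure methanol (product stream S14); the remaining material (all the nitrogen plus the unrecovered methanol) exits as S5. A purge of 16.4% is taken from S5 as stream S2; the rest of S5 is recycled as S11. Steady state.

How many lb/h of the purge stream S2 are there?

318.7 lb/h

nitrogen enters only via S7 and leaves only via the purge: 609×0.414 = 0.164×(nitrogen in S5), and the membrane unit passes all nitrogen, so nitrogen in S12 = nitrogen in S5 = 1537.4 lb/h.
methanol in S12: m_A = 609×0.586 + (1−0.164)·(1−0.417)·m_A, so m_A = 356.87/0.5126 = 696.19 lb/h.
S5 = (1−0.417)×696.19 + 1537.4 = 1943.2 lb/h.
Purge S2 = 0.164×1943.2 = 318.69 lb/h.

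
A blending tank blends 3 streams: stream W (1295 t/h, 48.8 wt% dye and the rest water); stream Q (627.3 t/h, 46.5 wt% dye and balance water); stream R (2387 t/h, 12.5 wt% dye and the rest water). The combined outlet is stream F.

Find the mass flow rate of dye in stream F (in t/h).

1222 t/h

dye out = dye in = 1295×0.488 + 627.3×0.465 + 2387×0.125 = 1222 t/h.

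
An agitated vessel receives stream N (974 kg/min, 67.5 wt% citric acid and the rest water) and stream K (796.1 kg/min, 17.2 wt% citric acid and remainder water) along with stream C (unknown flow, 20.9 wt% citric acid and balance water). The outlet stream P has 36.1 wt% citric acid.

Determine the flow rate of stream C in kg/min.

Let C be the unknown flow. Total out = 1770.1 + C.
citric acid balance: 794.38 + 0.209·C = 0.361·(1770.1 + C)
(0.209 − 0.361)·C = 0.361×1770.1 − 794.38 = -155.37
C = -155.37 / -0.152 = 1022.2 kg/min

1022 kg/min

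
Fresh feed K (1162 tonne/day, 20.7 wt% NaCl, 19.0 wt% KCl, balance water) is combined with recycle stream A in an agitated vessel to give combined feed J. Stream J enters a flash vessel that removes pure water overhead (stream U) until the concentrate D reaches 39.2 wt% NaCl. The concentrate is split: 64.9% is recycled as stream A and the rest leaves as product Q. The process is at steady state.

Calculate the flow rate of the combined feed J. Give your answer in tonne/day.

Overall NaCl balance (none leaves overhead): NaCl in fresh feed = NaCl in product, i.e. 1162×0.207 = (1−0.649)·D·0.392.
D = 240.53/(0.392×0.351) = 1748.2 tonne/day.
Recycle A = 0.649×1748.2 = 1134.6 tonne/day.
Combined feed J = 1162 + 1134.6 = 2296.6 tonne/day.

2297 tonne/day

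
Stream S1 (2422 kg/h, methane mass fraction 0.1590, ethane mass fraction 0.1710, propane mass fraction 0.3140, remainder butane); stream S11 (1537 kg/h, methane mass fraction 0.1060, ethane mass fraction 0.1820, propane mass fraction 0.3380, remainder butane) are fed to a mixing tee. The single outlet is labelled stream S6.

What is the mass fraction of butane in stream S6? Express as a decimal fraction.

Total flow out = 2422 + 1537 = 3959 kg/h.
butane in = 2422×0.356 + 1537×0.374 = 1437.1 kg/h.
butane mass fraction in S6 = 1437.1/3959 = 0.3630.

0.3630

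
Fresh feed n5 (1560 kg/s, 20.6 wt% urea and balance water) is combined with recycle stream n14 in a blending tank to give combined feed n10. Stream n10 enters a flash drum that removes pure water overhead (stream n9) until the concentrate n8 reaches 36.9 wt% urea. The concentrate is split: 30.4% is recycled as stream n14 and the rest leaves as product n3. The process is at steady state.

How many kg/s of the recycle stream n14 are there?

Overall urea balance (none leaves overhead): urea in fresh feed = urea in product, i.e. 1560×0.206 = (1−0.304)·n8·0.369.
n8 = 321.36/(0.369×0.696) = 1251.3 kg/s.
Recycle n14 = 0.304×1251.3 = 380.39 kg/s.

380.4 kg/s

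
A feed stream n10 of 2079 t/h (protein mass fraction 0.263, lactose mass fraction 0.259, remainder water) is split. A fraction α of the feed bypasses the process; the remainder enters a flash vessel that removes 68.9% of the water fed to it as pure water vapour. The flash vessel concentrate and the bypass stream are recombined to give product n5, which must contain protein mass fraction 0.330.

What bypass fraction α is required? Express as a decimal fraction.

All 2079×0.263 = 546.78 t/h of protein reaches n5, so n5 = 546.78/0.330 = 1656.9 t/h and vapour = 422.1 t/h.
The evaporator receives (1−α)·2079 of feed at 0.478 water and removes 0.689 of that water:
0.689×0.478×(1−α)×2079 = 422.1
(1−α) = 422.1/684.7 = 0.6165;  α = 0.3835.

0.384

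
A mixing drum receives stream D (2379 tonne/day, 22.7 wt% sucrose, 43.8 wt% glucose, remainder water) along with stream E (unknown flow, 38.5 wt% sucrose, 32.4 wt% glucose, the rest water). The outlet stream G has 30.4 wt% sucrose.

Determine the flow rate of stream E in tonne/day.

2262 tonne/day

Let E be the unknown flow. Total out = 2379 + E.
sucrose balance: 540.03 + 0.385·E = 0.304·(2379 + E)
(0.385 − 0.304)·E = 0.304×2379 − 540.03 = 183.18
E = 183.18 / 0.081 = 2261.5 tonne/day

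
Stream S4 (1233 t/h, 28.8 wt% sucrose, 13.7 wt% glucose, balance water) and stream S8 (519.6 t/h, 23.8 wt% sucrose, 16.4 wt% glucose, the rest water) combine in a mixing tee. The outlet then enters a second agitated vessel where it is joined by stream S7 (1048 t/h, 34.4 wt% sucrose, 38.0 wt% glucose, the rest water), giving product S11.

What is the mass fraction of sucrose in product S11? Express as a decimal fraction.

Overall, product flow = 2800.6 t/h.
sucrose in = 1233×0.288 + 519.6×0.238 + 1048×0.344 = 839.28 t/h.
sucrose fraction in S11 = 0.300.

0.300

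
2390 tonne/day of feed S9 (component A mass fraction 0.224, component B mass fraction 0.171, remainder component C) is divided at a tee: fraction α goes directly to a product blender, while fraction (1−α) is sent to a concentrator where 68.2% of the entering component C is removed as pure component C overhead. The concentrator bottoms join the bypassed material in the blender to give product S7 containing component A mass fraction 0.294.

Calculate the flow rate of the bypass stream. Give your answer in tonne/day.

1011 tonne/day

All 2390×0.224 = 535.36 tonne/day of component A reaches S7, so S7 = 535.36/0.294 = 1821 tonne/day and vapour = 569.05 tonne/day.
The evaporator receives (1−α)·2390 of feed at 0.605 component C and removes 0.682 of that component C:
0.682×0.605×(1−α)×2390 = 569.05
(1−α) = 569.05/986.14 = 0.5770;  α = 0.4230.
Bypass flow = 0.4230×2390 = 1010.9 tonne/day.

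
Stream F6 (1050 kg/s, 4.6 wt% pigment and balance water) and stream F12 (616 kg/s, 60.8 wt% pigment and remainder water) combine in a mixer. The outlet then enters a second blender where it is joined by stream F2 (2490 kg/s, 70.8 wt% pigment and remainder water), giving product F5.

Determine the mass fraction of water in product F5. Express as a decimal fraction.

Overall, product flow = 4156 kg/s.
water in = 1050×0.954 + 616×0.392 + 2490×0.292 = 1970.3 kg/s.
water fraction in F5 = 0.474.

0.474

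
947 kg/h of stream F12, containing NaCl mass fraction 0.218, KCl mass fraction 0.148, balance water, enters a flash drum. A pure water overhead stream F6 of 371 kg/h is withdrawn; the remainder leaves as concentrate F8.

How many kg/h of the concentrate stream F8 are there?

Concentrate = 947 − 371 = 576 kg/h.

576 kg/h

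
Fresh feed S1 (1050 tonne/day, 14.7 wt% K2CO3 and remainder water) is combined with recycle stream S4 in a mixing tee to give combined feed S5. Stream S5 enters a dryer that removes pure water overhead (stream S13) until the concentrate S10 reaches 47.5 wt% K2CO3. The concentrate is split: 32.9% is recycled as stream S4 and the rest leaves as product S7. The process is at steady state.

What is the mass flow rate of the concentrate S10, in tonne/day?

484.3 tonne/day

Overall K2CO3 balance (none leaves overhead): K2CO3 in fresh feed = K2CO3 in product, i.e. 1050×0.147 = (1−0.329)·S10·0.475.
S10 = 154.35/(0.475×0.671) = 484.27 tonne/day.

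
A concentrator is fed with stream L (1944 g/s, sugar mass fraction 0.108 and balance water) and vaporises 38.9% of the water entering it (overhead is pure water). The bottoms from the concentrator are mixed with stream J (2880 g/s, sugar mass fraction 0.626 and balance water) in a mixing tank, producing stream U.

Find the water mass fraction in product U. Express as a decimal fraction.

Vapour removed = 0.389×0.892×1944 = 674.54 g/s; concentrate = 1269.5 g/s.
water reaching the mixer = 1059.5 (from concentrate) + 2880×0.374 = 2136.6 g/s.
Product flow = 1269.5 + 2880 = 4149.5 g/s; water fraction = 0.515.

0.515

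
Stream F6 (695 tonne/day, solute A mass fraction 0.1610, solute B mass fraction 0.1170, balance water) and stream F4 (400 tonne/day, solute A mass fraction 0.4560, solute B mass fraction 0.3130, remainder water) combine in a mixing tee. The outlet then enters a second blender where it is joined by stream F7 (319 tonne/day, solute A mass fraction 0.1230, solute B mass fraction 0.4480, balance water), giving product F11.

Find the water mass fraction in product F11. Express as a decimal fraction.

0.5170

Overall, product flow = 1414 tonne/day.
water in = 695×0.722 + 400×0.231 + 319×0.429 = 731.04 tonne/day.
water fraction in F11 = 0.5170.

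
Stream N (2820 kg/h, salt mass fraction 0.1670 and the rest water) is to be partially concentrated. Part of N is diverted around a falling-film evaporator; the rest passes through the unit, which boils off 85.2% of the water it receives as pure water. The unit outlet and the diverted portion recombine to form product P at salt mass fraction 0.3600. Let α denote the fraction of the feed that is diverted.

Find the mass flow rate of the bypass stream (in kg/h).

All 2820×0.167 = 470.94 kg/h of salt reaches P, so P = 470.94/0.360 = 1308.2 kg/h and vapour = 1511.8 kg/h.
The evaporator receives (1−α)·2820 of feed at 0.833 water and removes 0.852 of that water:
0.852×0.833×(1−α)×2820 = 1511.8
(1−α) = 1511.8/2001.4 = 0.7554;  α = 0.2446.
Bypass flow = 0.2446×2820 = 689.81 kg/h.

689.8 kg/h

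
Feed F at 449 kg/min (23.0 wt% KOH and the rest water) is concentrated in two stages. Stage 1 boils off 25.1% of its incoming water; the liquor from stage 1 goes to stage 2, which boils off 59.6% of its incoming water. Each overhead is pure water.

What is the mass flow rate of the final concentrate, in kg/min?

207.9 kg/min

water in feed = 449×0.770 = 345.73 kg/min.
After stage 1: water left = (1−0.251)×345.73 = 258.95; stream total = 362.22 kg/min.
After stage 2: water left = (1−0.596)×258.95 = 104.62; final concentrate = 207.89 kg/min.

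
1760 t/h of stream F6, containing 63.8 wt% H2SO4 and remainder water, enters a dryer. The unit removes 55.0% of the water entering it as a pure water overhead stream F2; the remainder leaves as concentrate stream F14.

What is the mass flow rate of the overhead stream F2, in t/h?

water entering = 1760×0.362 = 637.12 t/h; overhead removed = 0.550×637.12 = 350.42 t/h.

350.4 t/h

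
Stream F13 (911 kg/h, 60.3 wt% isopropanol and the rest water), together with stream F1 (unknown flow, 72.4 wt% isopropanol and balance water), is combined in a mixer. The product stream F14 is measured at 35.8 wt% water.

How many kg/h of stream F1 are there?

433.3 kg/h

Let F1 be the unknown flow. Total out = 911 + F1.
water balance: 361.67 + 0.276·F1 = 0.358·(911 + F1)
(0.276 − 0.358)·F1 = 0.358×911 − 361.67 = -35.529
F1 = -35.529 / -0.082 = 433.28 kg/h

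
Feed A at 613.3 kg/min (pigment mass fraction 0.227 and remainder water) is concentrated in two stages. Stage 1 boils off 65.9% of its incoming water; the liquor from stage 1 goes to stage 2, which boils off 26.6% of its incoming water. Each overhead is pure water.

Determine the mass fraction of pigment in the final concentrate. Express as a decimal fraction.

0.540

water in feed = 613.3×0.773 = 474.08 kg/min.
After stage 1: water left = (1−0.659)×474.08 = 161.66; stream total = 300.88 kg/min.
After stage 2: water left = (1−0.266)×161.66 = 118.66; final concentrate = 257.88 kg/min.
pigment fraction = 139.22/257.88 = 0.540.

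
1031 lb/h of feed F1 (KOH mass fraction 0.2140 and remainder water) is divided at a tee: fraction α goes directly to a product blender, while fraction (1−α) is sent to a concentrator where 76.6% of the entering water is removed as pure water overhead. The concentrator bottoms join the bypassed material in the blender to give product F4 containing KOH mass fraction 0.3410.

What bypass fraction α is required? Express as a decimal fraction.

0.381

All 1031×0.214 = 220.63 lb/h of KOH reaches F4, so F4 = 220.63/0.341 = 647.02 lb/h and vapour = 383.98 lb/h.
The evaporator receives (1−α)·1031 of feed at 0.786 water and removes 0.766 of that water:
0.766×0.786×(1−α)×1031 = 383.98
(1−α) = 383.98/620.74 = 0.6186;  α = 0.3814.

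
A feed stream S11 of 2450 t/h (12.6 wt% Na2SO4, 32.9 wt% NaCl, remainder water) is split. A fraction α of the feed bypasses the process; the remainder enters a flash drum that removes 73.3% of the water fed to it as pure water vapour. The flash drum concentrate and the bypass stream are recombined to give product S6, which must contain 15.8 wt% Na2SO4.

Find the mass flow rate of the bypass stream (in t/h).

All 2450×0.126 = 308.7 t/h of Na2SO4 reaches S6, so S6 = 308.7/0.158 = 1953.8 t/h and vapour = 496.2 t/h.
The evaporator receives (1−α)·2450 of feed at 0.545 water and removes 0.733 of that water:
0.733×0.545×(1−α)×2450 = 496.2
(1−α) = 496.2/978.74 = 0.5070;  α = 0.4930.
Bypass flow = 0.4930×2450 = 1207.9 t/h.

1208 t/h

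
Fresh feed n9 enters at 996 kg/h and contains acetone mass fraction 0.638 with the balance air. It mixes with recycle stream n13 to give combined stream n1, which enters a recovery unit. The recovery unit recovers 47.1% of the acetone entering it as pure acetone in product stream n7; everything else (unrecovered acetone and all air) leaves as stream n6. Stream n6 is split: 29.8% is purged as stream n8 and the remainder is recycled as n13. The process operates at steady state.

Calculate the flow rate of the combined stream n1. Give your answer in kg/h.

air enters only via n9 and leaves only via the purge: 996×0.362 = 0.298×(air in n6), and the recovery unit passes all air, so air in n1 = air in n6 = 1209.9 kg/h.
acetone in n1: m_A = 996×0.638 + (1−0.298)·(1−0.471)·m_A, so m_A = 635.45/0.6286 = 1010.8 kg/h.
n1 = 1010.8 + 1209.9 = 2220.7 kg/h.

2221 kg/h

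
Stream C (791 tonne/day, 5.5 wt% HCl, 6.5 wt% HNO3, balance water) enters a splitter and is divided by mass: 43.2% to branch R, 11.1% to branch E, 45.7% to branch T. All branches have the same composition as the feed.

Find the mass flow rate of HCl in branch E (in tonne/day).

Branch E total = 0.111×791 = 87.801 tonne/day.
HCl in E = 0.055×87.801 = 4.8291 tonne/day.

4.829 tonne/day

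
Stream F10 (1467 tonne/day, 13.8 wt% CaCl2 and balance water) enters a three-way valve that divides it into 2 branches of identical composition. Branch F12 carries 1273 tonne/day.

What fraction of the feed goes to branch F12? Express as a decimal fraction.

Fraction to F12 = 1273/1467 = 0.8678.

0.868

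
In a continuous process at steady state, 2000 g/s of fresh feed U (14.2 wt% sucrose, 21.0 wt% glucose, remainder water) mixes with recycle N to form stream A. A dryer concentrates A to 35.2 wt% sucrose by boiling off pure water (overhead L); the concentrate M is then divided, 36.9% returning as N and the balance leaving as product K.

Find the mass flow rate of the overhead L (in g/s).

Overall sucrose balance (none leaves overhead): sucrose in fresh feed = sucrose in product, i.e. 2000×0.142 = (1−0.369)·M·0.352.
M = 284/(0.352×0.631) = 1278.6 g/s.
Recycle N = 0.369×1278.6 = 471.82 g/s.
Combined feed A = 2000 + 471.82 = 2471.8 g/s.
Overhead L = A − M = 2471.8 − 1278.6 = 1193.2 g/s.

1193 g/s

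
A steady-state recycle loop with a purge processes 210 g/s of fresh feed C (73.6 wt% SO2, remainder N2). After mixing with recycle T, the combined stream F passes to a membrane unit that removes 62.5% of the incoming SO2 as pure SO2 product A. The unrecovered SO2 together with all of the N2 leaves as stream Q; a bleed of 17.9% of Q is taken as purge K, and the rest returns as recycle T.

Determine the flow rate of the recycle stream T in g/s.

323 g/s

N2 enters only via C and leaves only via the purge: 210×0.264 = 0.179×(N2 in Q), and the membrane unit passes all N2, so N2 in F = N2 in Q = 309.72 g/s.
SO2 in F: m_A = 210×0.736 + (1−0.179)·(1−0.625)·m_A, so m_A = 154.56/0.6921 = 223.31 g/s.
Q = (1−0.625)×223.31 + 309.72 = 393.46 g/s.
Recycle T = (1−0.179)×393.46 = 323.03 g/s.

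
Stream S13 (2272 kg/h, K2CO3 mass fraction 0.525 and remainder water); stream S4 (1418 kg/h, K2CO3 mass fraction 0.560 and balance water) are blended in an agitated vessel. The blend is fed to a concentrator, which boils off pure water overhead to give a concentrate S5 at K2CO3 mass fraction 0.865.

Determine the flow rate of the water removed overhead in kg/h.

1393 kg/h

K2CO3 entering = 2272×0.525 + 1418×0.560 = 1986.9 kg/h.
All K2CO3 reports to S5, so S5 = 1986.9/0.865 = 2297 kg/h.
Total feed = 3690 kg/h; overhead = 3690 − 2297 = 1393 kg/h.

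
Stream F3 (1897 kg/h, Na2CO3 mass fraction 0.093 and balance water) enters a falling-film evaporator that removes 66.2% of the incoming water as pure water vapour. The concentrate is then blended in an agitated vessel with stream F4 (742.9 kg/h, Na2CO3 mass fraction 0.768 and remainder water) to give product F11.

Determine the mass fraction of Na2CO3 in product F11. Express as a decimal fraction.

0.498

Vapour removed = 0.662×0.907×1897 = 1139 kg/h; concentrate = 757.98 kg/h.
Na2CO3 reaching the mixer = 176.42 (from concentrate) + 742.9×0.768 = 746.97 kg/h.
Product flow = 757.98 + 742.9 = 1500.9 kg/h; Na2CO3 fraction = 0.498.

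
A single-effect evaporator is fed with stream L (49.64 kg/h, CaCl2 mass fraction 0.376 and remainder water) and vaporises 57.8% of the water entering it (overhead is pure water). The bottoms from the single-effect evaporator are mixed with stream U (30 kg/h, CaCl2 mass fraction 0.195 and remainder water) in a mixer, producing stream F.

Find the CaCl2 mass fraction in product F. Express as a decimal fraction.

0.397

Vapour removed = 0.578×0.624×49.64 = 17.904 kg/h; concentrate = 31.736 kg/h.
CaCl2 reaching the mixer = 18.665 (from concentrate) + 30×0.195 = 24.515 kg/h.
Product flow = 31.736 + 30 = 61.736 kg/h; CaCl2 fraction = 0.397.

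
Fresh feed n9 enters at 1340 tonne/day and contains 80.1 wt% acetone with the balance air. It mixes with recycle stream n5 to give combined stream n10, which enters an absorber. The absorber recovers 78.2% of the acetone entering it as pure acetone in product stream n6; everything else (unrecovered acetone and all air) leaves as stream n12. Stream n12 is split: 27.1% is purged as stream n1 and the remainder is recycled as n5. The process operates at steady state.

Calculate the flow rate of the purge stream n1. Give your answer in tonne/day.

air enters only via n9 and leaves only via the purge: 1340×0.199 = 0.271×(air in n12), and the absorber passes all air, so air in n10 = air in n12 = 983.99 tonne/day.
acetone in n10: m_A = 1340×0.801 + (1−0.271)·(1−0.782)·m_A, so m_A = 1073.3/0.8411 = 1276.1 tonne/day.
n12 = (1−0.782)×1276.1 + 983.99 = 1262.2 tonne/day.
Purge n1 = 0.271×1262.2 = 342.05 tonne/day.

342.1 tonne/day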